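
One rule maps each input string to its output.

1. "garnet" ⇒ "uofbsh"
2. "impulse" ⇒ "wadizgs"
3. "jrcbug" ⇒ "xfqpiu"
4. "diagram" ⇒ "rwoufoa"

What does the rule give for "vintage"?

jwbhous

The pattern: shift every letter 12 places backward in the alphabet (wrapping around).
On "vintage" that produces "jwbhous".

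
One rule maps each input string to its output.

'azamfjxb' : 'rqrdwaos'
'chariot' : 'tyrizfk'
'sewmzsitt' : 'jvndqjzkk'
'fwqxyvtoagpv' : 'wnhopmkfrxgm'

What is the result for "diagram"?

The rule is to shift every letter 9 places backward in the alphabet (wrapping around).
On "diagram" that produces "uzrxird".

uzrxird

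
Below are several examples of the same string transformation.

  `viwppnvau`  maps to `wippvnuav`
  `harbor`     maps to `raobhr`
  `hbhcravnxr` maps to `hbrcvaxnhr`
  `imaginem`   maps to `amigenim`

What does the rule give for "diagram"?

The rule is to move the first character to the end, then swap each adjacent pair of characters (1↔2, 3↔4, ...).
Working it through for "diagram": intermediate "iagramd", final "airgmad".

airgmad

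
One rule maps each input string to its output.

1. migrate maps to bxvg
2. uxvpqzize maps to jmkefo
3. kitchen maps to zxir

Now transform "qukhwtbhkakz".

Each output is the input with this applied: shift every letter 11 places backward in the alphabet (wrapping around), then delete the last 3 characters.
"qukhwtbhkakz" → "fjzwliqwzpzo" → "fjzwliqwz".

fjzwliqwz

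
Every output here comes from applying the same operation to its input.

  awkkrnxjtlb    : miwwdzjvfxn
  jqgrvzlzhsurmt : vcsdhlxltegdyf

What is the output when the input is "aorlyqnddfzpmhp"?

The pattern: shift every letter 12 places forward in the alphabet (wrapping around).
On "aorlyqnddfzpmhp" that produces "madxkczpprlbytb".

madxkczpprlbytb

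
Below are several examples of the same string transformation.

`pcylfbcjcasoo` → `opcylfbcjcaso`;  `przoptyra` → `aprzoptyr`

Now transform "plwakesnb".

bplwakesn

The pattern: move the last character to the front.
Doing the same to "plwakesnb": "bplwakesn".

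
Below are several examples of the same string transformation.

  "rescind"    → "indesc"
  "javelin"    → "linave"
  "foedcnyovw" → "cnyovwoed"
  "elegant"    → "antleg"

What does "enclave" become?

avencl

Rule — delete the first character, then move the first 3 characters to the end (rotate left by 3).
So "enclave" becomes "avencl".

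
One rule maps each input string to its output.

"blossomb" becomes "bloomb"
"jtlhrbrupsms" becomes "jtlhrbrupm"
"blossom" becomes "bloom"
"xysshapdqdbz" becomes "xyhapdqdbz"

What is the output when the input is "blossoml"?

blooml

Each output is the input with this applied: remove every "s".
For "blossoml" the result is "blooml".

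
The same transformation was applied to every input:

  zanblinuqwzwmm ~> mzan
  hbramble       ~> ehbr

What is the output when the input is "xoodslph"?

hxoo

The rule is to move the first 3 characters to the end (rotate left by 3), then keep only the last 4 characters.
Starting from "xoodslph": after the first operation, "dslphxoo"; after the second, "hxoo".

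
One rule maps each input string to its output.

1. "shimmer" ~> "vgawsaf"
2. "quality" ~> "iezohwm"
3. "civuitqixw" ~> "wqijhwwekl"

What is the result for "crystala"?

fqgmohoz

Each output is the input with this applied: shift every letter 12 places backward in the alphabet (wrapping around), then swap each adjacent pair of characters (1↔2, 3↔4, ...).
On "crystala": the first step gives "qfmghozo", and the second then gives "fqgmohoz".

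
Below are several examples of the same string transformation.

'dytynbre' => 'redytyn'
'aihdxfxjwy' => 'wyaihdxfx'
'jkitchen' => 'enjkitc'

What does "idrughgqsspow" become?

owidrughgqss

The rule is to move the last 2 characters to the front (rotate right by 2), then delete the last character.
"idrughgqsspow" → "owidrughgqssp" → "owidrughgqss".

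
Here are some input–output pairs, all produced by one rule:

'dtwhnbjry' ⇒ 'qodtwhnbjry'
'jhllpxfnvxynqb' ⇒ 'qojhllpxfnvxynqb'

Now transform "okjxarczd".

Each output is the input with this applied: prepend "qo".
Applying that to "okjxarczd" gives "qookjxarczd".

qookjxarczd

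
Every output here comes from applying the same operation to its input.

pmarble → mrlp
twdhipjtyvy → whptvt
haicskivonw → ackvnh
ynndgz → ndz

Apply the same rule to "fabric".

Each output is the input with this applied: move the first character to the end, then keep every other character starting from the first (positions 1st, 3rd, 5th, ...).
On "fabric": the first step gives "abricf", and the second then gives "arc".
(Check on "haicskivonw": → "aicskivonwh" → "ackvnh" ✓)

arc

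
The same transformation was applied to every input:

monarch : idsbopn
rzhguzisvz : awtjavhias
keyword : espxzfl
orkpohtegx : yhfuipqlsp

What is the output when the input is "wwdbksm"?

ntlcexx

The pattern: reverse the string, then shift every letter 1 place forward in the alphabet (wrapping around).
"wwdbksm" → "mskbdww" → "ntlcexx".
(Check on "keyword": → "drowyek" → "espxzfl" ✓)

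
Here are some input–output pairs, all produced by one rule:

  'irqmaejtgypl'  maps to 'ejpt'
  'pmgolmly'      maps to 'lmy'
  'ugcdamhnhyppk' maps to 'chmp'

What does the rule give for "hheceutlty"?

Looking at the pairs, the operation is to sort the characters into alphabetical order, then keep one character in every 3, starting at position 2 (positions 2nd, 5th, 8th, ...).
For "hheceutlty", step one produces "ceehhlttuy"; step two turns that into "eht".

eht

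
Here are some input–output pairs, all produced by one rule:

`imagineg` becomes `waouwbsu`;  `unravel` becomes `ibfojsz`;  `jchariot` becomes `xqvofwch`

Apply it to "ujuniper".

What's happening: shift every letter 12 places backward in the alphabet (wrapping around).
Doing the same to "ujuniper": "ixibwdsf".

ixibwdsf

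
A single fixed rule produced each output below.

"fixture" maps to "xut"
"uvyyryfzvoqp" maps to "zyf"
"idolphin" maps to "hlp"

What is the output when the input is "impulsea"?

sul

The pattern: take characters alternately from the front and the back (1st, last, 2nd, 2nd-last, ...), then keep only the last 3 characters.
For "impulsea", step one produces "iamepsul"; step two turns that into "sul".
(Check on "uvyyryfzvoqp": → "upvqyoyvrzyf" → "zyf" ✓)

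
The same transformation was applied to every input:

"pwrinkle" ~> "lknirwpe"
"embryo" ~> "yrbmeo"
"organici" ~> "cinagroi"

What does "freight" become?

hgierft

The transformation: move the last character to the front, then reverse the string.
Applying both steps to "freight": "tfreigh", then "hgierft".
(Check on "organici": → "iorganic" → "cinagroi" ✓)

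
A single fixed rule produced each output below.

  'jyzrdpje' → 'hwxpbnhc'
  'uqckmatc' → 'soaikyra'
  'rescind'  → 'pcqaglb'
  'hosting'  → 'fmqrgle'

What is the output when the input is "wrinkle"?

upglijc

The pattern: shift every letter 2 places backward in the alphabet (wrapping around).
For "wrinkle" the result is "upglijc".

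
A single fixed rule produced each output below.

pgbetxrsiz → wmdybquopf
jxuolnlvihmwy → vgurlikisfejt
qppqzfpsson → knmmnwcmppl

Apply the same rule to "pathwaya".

What's happening: move the last character to the front, then shift every letter 3 places backward in the alphabet (wrapping around).
On "pathwaya": the first step gives "apathway", and the second then gives "xmxqetxv".

xmxqetxv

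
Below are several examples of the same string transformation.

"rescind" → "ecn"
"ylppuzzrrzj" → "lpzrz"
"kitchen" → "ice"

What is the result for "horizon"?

Rule — keep every other character starting from the second (positions 2nd, 4th, 6th, ...).
For "horizon" the result is "oio".

oio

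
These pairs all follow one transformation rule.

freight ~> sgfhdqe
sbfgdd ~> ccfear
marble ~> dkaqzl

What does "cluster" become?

qdsrtkb

In each case the input is transformed by: shift every letter 1 place backward in the alphabet (wrapping around), then reverse the string.
Doing the same to "cluster": "qdsrtkb".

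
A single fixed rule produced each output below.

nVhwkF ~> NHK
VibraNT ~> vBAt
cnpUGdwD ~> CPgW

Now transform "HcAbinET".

haIe

Looking at the pairs, the operation is to flip the case of every letter, then keep every other character starting from the first (positions 1st, 3rd, 5th, ...).
Working it through for "HcAbinET": intermediate "hCaBINet", final "haIe".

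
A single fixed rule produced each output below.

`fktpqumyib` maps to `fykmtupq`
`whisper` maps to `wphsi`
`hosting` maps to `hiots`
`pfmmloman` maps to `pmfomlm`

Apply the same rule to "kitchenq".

Looking at the pairs, the operation is to delete the last 2 characters, then take characters alternately from the front and the back (1st, last, 2nd, 2nd-last, ...).
"kitchenq" → "kitche" → "keihtc".

keihtc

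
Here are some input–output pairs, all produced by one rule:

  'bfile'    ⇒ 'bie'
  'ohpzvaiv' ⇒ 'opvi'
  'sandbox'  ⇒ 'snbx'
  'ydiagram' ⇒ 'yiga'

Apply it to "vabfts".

vbt

Looking at the pairs, the operation is to keep every other character starting from the first (positions 1st, 3rd, 5th, ...).
Doing the same to "vabfts": "vbt".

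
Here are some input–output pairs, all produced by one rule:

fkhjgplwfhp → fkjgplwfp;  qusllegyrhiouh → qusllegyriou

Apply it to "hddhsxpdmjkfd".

ddsxpdmjkfd

The rule is to remove every "h".
So "hddhsxpdmjkfd" becomes "ddsxpdmjkfd".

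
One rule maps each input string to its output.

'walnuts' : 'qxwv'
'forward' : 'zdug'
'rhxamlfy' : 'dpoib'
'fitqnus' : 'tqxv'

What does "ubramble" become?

In each case the input is transformed by: delete the first 3 characters, then shift every letter 3 places forward in the alphabet (wrapping around).
Starting from "ubramble": after the first operation, "amble"; after the second, "dpeoh".

dpeoh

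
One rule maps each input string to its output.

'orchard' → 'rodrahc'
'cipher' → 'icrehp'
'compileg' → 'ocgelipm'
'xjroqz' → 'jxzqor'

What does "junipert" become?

ujtrepin

In each case the input is transformed by: reverse the string, then move the last 2 characters to the front (rotate right by 2).
For "junipert" the result is "ujtrepin".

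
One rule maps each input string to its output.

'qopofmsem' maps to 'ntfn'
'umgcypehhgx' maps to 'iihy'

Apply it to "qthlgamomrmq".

nsnr

In each case the input is transformed by: shift every letter 1 place forward in the alphabet (wrapping around), then keep only the last 4 characters.
For "qthlgamomrmq", step one produces "ruimhbnpnsnr"; step two turns that into "nsnr".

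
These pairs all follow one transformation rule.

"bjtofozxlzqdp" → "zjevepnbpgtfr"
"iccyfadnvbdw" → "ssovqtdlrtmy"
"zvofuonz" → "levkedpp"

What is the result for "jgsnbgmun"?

widrwckdz

Each output is the input with this applied: shift every letter 10 places backward in the alphabet (wrapping around), then move the first character to the end.
For "jgsnbgmun", step one produces "zwidrwckd"; step two turns that into "widrwckdz".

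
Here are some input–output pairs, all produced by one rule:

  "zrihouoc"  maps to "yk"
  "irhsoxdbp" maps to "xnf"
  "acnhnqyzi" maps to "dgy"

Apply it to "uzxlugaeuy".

The rule is to shift every letter 10 places backward in the alphabet (wrapping around), then keep one character in every 3, starting at position 3 (positions 3rd, 6th, 9th, ...).
"uzxlugaeuy" → "nwk".

nwk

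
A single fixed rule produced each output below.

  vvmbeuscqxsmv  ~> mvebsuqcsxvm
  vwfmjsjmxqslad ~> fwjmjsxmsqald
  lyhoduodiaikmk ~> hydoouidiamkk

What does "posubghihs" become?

The rule is to delete the first character, then swap each adjacent pair of characters (1↔2, 3↔4, ...).
Doing the same to "posubghihs": "sobuhghis".
(Check on "vvmbeuscqxsmv": → "vmbeuscqxsmv" → "mvebsuqcsxvm" ✓)

sobuhghis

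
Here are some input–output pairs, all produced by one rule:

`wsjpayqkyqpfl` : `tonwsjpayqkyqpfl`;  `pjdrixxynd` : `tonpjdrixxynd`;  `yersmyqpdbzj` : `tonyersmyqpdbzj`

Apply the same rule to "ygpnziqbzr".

tonygpnziqbzr

Rule — prepend "ton".
Applying that to "ygpnziqbzr" gives "tonygpnziqbzr".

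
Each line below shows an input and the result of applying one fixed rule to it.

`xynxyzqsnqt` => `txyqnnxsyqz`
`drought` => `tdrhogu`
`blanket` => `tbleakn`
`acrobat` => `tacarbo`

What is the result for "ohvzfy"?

The rule is to swap the first and last characters, then take characters alternately from the front and the back (1st, last, 2nd, 2nd-last, ...).
Working it through for "ohvzfy": intermediate "yhvzfo", final "yohfvz".
(Check on "drought": → "troughd" → "tdrhogu" ✓)

yohfvz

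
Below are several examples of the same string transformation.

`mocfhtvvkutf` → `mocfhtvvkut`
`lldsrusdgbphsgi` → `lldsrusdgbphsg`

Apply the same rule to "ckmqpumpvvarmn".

Looking at the pairs, the operation is to delete the last character.
"ckmqpumpvvarmn" → "ckmqpumpvvarm".

ckmqpumpvvarm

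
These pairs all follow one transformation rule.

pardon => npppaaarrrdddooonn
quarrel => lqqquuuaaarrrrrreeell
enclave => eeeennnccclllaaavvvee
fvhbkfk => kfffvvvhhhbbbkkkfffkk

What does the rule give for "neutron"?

Each output is the input with this applied: repeat every character 3 times, then move the last character to the front.
For "neutron", step one produces "nnneeeuuutttrrrooonnn"; step two turns that into "nnnneeeuuutttrrrooonn".

nnnneeeuuutttrrrooonn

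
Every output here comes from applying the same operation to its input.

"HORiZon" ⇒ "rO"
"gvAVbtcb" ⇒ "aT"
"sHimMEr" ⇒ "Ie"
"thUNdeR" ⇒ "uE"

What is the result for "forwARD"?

What's happening: keep one character in every 3, starting at position 3 (positions 3rd, 6th, 9th, ...), then flip the case of every letter.
"forwARD" → "rR" → "Rr".

Rr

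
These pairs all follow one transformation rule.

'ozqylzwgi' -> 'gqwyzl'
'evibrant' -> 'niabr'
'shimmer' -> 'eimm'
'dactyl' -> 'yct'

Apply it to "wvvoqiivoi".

ovvoiqi

The transformation: take characters alternately from the front and the back (1st, last, 2nd, 2nd-last, ...), then delete the first 3 characters.
Working it through for "wvvoqiivoi": intermediate "wivovvoiqi", final "ovvoiqi".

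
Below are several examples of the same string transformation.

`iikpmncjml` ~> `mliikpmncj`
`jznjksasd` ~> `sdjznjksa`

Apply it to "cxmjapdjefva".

vacxmjapdjef

The rule is to move the last 2 characters to the front (rotate right by 2).
Applying that to "cxmjapdjefva" gives "vacxmjapdjef".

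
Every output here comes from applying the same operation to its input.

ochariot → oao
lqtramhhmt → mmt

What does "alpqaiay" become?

Each output is the input with this applied: reverse the string, then keep one character in every 3, starting at position 2 (positions 2nd, 5th, 8th, ...).
Starting from "alpqaiay": after the first operation, "yaiaqpla"; after the second, "aqa".

aqa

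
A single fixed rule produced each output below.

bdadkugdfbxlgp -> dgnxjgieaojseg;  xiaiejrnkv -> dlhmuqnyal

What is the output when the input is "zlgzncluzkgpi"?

Looking at the pairs, the operation is to move the first 2 characters to the end (rotate left by 2), then shift every letter 3 places forward in the alphabet (wrapping around).
On "zlgzncluzkgpi": the first step gives "gzncluzkgpizl", and the second then gives "jcqfoxcnjslco".
(Check on "bdadkugdfbxlgp": → "adkugdfbxlgpbd" → "dgnxjgieaojseg" ✓)

jcqfoxcnjslco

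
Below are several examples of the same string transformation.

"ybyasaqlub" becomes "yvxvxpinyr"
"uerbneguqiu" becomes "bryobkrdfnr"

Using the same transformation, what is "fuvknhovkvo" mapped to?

In each case the input is transformed by: shift every letter 3 places backward in the alphabet (wrapping around), then swap each adjacent pair of characters (1↔2, 3↔4, ...).
Starting from "fuvknhovkvo": after the first operation, "crshkelshsl"; after the second, "rchsekslshl".

rchsekslshl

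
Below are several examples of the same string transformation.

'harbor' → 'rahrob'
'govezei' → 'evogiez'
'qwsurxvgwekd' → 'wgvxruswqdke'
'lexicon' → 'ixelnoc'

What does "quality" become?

The transformation: move the last 3 characters to the front (rotate right by 3), then reverse the string.
Applying both steps to "quality": "ityqual", then "lauqyti".

lauqyti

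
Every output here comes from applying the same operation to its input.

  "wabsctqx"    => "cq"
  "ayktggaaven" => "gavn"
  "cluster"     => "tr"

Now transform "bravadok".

Looking at the pairs, the operation is to keep every other character starting from the first (positions 1st, 3rd, 5th, ...), then delete the first 2 characters.
Working it through for "bravadok": intermediate "baao", final "ao".
(Check on "wabsctqx": → "wbcq" → "cq" ✓)

ao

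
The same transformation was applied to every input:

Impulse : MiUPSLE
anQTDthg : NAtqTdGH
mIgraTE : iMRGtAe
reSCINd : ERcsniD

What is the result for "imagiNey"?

The transformation: swap each adjacent pair of characters (1↔2, 3↔4, ...), then flip the case of every letter.
Starting from "imagiNey": after the first operation, "migaNiye"; after the second, "MIGAnIYE".

MIGAnIYE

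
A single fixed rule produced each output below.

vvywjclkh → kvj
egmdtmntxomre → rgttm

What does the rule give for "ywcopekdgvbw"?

bwpd

Rule — move the last 2 characters to the front (rotate right by 2), then keep one character in every 3, starting at position 1 (positions 1st, 4th, 7th, ...).
Applying that to "ywcopekdgvbw" gives "bwpd".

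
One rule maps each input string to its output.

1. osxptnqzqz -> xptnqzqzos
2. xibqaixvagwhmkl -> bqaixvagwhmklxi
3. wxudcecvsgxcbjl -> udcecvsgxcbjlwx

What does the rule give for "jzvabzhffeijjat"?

vabzhffeijjatjz

Rule — move the first 2 characters to the end (rotate left by 2).
For "jzvabzhffeijjat" the result is "vabzhffeijjatjz".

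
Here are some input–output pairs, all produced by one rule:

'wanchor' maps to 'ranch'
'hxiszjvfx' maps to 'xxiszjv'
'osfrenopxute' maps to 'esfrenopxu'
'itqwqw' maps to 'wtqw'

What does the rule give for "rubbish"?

hubbi

Rule — swap the first and last characters, then delete the last 2 characters.
For "rubbish", step one produces "hubbisr"; step two turns that into "hubbi".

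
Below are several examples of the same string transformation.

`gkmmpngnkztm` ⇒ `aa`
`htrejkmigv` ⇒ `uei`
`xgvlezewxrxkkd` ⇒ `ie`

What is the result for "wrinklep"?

ea

Each output is the input with this applied: shift every letter 13 places forward in the alphabet (wrapping around) — i.e. ROT13, then keep only the vowels.
"wrinklep" → "ea".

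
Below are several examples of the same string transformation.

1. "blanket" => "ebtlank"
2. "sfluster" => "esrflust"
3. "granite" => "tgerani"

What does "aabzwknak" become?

aakabzwkn

Rule — swap the first and last characters, then move the last 2 characters to the front (rotate right by 2).
Working it through for "aabzwknak": intermediate "kabzwknaa", final "aakabzwkn".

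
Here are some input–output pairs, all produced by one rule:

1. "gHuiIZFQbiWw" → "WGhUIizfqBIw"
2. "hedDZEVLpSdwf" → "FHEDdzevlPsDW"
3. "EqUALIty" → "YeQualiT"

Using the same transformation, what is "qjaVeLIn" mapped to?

Each output is the input with this applied: move the last character to the front, then flip the case of every letter.
Doing the same to "qjaVeLIn": "NQJAvEli".

NQJAvEli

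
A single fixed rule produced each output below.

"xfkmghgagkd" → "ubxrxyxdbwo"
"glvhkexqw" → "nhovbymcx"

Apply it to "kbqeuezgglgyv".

mpxcxxqvlvhsb

Looking at the pairs, the operation is to reverse the string, then shift every letter 9 places backward in the alphabet (wrapping around).
Applying that to "kbqeuezgglgyv" gives "mpxcxxqvlvhsb".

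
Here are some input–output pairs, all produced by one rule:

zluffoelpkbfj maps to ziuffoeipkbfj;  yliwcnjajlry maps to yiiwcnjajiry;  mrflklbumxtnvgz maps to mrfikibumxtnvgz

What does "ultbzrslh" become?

uitbzrsih

Rule — replace every "l" with "i".
On "ultbzrslh" that produces "uitbzrsih".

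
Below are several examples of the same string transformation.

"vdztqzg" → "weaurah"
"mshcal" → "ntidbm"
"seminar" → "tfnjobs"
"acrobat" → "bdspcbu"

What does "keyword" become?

lfzxpse

In each case the input is transformed by: shift every letter 1 place forward in the alphabet (wrapping around).
"keyword" → "lfzxpse".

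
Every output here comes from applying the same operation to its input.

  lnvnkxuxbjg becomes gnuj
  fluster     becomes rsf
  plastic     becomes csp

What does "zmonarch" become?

What's happening: swap the first and last characters, then keep one character in every 3, starting at position 1 (positions 1st, 4th, 7th, ...).
On "zmonarch" that produces "hnc".
(Check on "plastic": → "clastip" → "csp" ✓)

hnc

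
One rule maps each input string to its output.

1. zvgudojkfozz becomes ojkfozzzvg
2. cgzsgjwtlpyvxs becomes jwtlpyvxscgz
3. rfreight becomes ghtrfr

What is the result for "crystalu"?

The transformation: move the first 3 characters to the end (rotate left by 3), then delete the first 2 characters.
For "crystalu", step one produces "stalucry"; step two turns that into "alucry".

alucry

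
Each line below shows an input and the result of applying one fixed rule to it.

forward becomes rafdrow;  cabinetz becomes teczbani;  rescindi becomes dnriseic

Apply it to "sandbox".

obsxnad

In each case the input is transformed by: move the last 3 characters to the front (rotate right by 3), then swap each adjacent pair of characters (1↔2, 3↔4, ...).
Applying that to "sandbox" gives "obsxnad".
(Check on "forward": → "ardforw" → "rafdrow" ✓)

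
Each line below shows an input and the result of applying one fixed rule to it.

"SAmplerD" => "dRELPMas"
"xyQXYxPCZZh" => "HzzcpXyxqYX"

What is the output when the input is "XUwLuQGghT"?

What's happening: flip the case of every letter, then reverse the string.
Starting from "XUwLuQGghT": after the first operation, "xuWlUqgGHt"; after the second, "tHGgqUlWux".

tHGgqUlWux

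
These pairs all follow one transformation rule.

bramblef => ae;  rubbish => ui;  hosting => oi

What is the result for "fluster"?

ue

What's happening: keep only the vowels.
Doing the same to "fluster": "ue".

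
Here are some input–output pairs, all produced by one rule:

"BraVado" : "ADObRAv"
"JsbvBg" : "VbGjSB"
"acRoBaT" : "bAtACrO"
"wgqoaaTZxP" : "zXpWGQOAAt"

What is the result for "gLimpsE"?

The rule is to flip the case of every letter, then move the last 3 characters to the front (rotate right by 3).
Applying that to "gLimpsE" gives "PSeGlIM".

PSeGlIM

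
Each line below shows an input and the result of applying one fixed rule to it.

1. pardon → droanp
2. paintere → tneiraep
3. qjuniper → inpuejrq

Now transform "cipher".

hpeirc

The pattern: swap the front and back halves of the string, then take characters alternately from the front and the back (1st, last, 2nd, 2nd-last, ...).
For "cipher", step one produces "hercip"; step two turns that into "hpeirc".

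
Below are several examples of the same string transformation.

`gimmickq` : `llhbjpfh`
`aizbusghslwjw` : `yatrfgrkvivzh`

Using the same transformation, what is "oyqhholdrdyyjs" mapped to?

pggnkcqcxxirnx

What's happening: shift every letter 1 place backward in the alphabet (wrapping around), then move the first 2 characters to the end (rotate left by 2).
Applying both steps to "oyqhholdrdyyjs": "nxpggnkcqcxxir", then "pggnkcqcxxirnx".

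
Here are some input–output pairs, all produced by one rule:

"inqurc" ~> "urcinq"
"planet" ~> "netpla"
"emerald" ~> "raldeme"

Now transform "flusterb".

sterbflu

The rule is to move the first 3 characters to the end (rotate left by 3).
"flusterb" → "sterbflu".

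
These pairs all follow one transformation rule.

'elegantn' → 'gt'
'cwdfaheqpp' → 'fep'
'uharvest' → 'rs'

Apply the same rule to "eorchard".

cr

The transformation: keep one character in every 3, starting at position 1 (positions 1st, 4th, 7th, ...), then delete the first character.
For "eorchard", step one produces "ecr"; step two turns that into "cr".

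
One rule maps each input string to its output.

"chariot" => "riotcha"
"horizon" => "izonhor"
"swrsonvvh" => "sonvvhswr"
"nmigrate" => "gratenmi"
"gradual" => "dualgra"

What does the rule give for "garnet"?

Rule — move the first 3 characters to the end (rotate left by 3).
"garnet" → "netgar".

netgar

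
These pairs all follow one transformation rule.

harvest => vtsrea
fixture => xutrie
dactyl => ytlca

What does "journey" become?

yurone

Looking at the pairs, the operation is to delete the first character, then sort the characters into reverse alphabetical order.
"journey" → "ourney" → "yurone".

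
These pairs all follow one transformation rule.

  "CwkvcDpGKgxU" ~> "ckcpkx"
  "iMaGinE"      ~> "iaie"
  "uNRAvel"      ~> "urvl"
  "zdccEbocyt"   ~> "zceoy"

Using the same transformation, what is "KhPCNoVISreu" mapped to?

What's happening: keep every other character starting from the first (positions 1st, 3rd, 5th, ...), then convert every letter to lowercase.
"KhPCNoVISreu" → "kpnvse".
(Check on "CwkvcDpGKgxU": → "CkcpKx" → "ckcpkx" ✓)

kpnvse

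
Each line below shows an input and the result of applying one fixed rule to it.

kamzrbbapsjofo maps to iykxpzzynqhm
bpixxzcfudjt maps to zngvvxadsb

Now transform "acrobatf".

yapmzy

The pattern: delete the last 2 characters, then shift every letter 2 places backward in the alphabet (wrapping around).
For "acrobatf", step one produces "acroba"; step two turns that into "yapmzy".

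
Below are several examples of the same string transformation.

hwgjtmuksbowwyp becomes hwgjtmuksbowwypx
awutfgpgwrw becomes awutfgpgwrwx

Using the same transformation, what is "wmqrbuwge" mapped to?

wmqrbuwgex

The transformation: append "x".
Doing the same to "wmqrbuwge": "wmqrbuwgex".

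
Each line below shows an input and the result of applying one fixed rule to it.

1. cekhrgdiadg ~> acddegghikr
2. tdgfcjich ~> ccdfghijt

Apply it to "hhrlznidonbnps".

bdhhilnnnoprsz

What's happening: sort the characters into alphabetical order.
For "hhrlznidonbnps" the result is "bdhhilnnnoprsz".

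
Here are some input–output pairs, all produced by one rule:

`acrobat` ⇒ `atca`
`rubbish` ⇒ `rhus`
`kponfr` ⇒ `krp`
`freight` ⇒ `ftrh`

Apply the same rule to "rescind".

rden

The pattern: take characters alternately from the front and the back (1st, last, 2nd, 2nd-last, ...), then delete the last 3 characters.
Applying both steps to "rescind": "rdensic", then "rden".
(Check on "rubbish": → "rhusbib" → "rhus" ✓)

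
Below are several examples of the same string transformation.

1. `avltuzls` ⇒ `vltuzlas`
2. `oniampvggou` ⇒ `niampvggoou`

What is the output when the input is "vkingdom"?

The rule is to swap the first and last characters, then move the first character to the end.
"vkingdom" → "mkingdov" → "kingdovm".
(Check on "oniampvggou": → "uniampvggoo" → "niampvggoou" ✓)

kingdovm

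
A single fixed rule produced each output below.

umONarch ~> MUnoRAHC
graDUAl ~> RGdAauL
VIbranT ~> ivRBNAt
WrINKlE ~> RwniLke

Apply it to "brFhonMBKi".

RBHfNObmIk

The transformation: flip the case of every letter, then swap each adjacent pair of characters (1↔2, 3↔4, ...).
On "brFhonMBKi": the first step gives "BRfHONmbkI", and the second then gives "RBHfNObmIk".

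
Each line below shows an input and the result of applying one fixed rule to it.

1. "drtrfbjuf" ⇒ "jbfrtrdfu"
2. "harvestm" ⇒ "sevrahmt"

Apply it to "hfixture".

Looking at the pairs, the operation is to reverse the string, then move the first 2 characters to the end (rotate left by 2).
On "hfixture" that produces "utxifher".

utxifher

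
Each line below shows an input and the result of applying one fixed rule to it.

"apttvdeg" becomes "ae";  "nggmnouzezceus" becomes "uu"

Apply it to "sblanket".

ae

The pattern: keep one character in every 3, starting at position 1 (positions 1st, 4th, 7th, ...), then keep only the vowels.
For "sblanket" the result is "ae".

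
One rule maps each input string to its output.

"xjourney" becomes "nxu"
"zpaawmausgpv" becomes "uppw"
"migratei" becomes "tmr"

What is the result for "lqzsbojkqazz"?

kzqb

Rule — swap the front and back halves of the string, then keep one character in every 3, starting at position 2 (positions 2nd, 5th, 8th, ...).
So "lqzsbojkqazz" becomes "kzqb".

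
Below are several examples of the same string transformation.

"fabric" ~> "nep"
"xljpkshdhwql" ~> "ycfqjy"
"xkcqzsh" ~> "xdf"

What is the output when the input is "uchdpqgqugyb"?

Rule — shift every letter 13 places forward in the alphabet (wrapping around) — i.e. ROT13, then keep every other character starting from the second (positions 2nd, 4th, 6th, ...).
Applying both steps to "uchdpqgqugyb": "hpuqcdtdhtlo", then "pqddto".

pqddto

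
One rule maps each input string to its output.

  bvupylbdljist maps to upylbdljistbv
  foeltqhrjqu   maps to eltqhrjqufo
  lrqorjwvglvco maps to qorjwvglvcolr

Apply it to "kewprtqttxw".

wprtqttxwke

The pattern: move the first 2 characters to the end (rotate left by 2).
Doing the same to "kewprtqttxw": "wprtqttxwke".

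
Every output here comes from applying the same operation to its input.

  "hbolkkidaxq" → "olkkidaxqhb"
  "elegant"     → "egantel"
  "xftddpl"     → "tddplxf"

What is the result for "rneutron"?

Rule — move the first 2 characters to the end (rotate left by 2).
So "rneutron" becomes "eutronrn".

eutronrn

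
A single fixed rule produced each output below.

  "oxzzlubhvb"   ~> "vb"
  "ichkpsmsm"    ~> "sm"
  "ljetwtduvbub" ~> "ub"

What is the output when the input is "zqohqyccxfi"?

fi

What's happening: keep only the last 2 characters.
So "zqohqyccxfi" becomes "fi".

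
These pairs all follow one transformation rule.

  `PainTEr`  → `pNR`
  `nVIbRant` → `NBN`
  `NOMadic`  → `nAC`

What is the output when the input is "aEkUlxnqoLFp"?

AuNl

Rule — flip the case of every letter, then keep one character in every 3, starting at position 1 (positions 1st, 4th, 7th, ...).
On "aEkUlxnqoLFp" that produces "AuNl".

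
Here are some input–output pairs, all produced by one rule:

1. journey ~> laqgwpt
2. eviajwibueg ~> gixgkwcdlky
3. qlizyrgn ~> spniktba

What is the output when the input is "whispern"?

What's happening: shift every letter 2 places forward in the alphabet (wrapping around), then take characters alternately from the front and the back (1st, last, 2nd, 2nd-last, ...).
Working it through for "whispern": intermediate "yjkurgtp", final "ypjtkgur".

ypjtkgur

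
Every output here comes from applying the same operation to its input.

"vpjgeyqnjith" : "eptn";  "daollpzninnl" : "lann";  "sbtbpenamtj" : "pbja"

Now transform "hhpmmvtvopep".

Looking at the pairs, the operation is to keep one character in every 3, starting at position 2 (positions 2nd, 5th, 8th, ...), then swap each adjacent pair of characters (1↔2, 3↔4, ...).
For "hhpmmvtvopep", step one produces "hmve"; step two turns that into "mhev".

mhev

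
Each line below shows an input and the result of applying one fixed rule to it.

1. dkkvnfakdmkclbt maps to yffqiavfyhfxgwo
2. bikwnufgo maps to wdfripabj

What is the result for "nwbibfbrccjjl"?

irwdwawmxxeeg

Rule — shift every letter 5 places backward in the alphabet (wrapping around).
Doing the same to "nwbibfbrccjjl": "irwdwawmxxeeg".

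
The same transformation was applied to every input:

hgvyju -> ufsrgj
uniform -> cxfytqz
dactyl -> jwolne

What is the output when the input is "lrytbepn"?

aywcjemp

Looking at the pairs, the operation is to shift every letter 11 places forward in the alphabet (wrapping around), then move the last 2 characters to the front (rotate right by 2).
Doing the same to "lrytbepn": "aywcjemp".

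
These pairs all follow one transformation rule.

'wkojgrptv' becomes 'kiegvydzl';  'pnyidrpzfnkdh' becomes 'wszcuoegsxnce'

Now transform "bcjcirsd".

The transformation: shift every letter 11 places backward in the alphabet (wrapping around), then reverse the string.
Applying both steps to "bcjcirsd": "qryrxghs", then "shgxryrq".

shgxryrq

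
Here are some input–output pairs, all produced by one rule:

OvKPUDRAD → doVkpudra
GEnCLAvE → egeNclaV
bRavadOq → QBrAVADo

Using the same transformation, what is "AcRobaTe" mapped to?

The rule is to flip the case of every letter, then move the last character to the front.
"AcRobaTe" → "aCrOBAtE" → "EaCrOBAt".

EaCrOBAt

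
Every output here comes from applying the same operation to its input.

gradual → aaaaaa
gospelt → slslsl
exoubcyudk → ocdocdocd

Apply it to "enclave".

cvcvcv

The transformation: keep one character in every 3, starting at position 3 (positions 3rd, 6th, 9th, ...), then write the whole string 3 times in a row.
"enclave" → "cv" → "cvcvcv".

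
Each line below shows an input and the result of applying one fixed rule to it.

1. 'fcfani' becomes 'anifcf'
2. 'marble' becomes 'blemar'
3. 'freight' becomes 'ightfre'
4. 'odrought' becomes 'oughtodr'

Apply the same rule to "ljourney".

The pattern: move the first 3 characters to the end (rotate left by 3).
On "ljourney" that produces "urneyljo".

urneyljo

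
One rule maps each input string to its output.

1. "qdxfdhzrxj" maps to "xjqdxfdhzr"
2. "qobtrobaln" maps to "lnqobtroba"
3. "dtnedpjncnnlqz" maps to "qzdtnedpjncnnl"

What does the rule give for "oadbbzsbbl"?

bloadbbzsb

The rule is to move the last 2 characters to the front (rotate right by 2).
Doing the same to "oadbbzsbbl": "bloadbbzsb".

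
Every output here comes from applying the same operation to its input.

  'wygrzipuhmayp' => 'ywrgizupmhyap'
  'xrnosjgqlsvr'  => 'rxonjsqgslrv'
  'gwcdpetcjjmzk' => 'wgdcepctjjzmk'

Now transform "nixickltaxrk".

The transformation: swap each adjacent pair of characters (1↔2, 3↔4, ...).
For "nixickltaxrk" the result is "inixkctlxakr".

inixkctlxakr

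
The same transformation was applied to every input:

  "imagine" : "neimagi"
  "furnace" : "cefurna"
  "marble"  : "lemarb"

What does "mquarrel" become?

The transformation: move the last 2 characters to the front (rotate right by 2).
"mquarrel" → "elmquarr".

elmquarr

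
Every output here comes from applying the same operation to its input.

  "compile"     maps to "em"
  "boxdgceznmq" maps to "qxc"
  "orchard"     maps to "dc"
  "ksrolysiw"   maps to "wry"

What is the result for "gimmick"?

km

In each case the input is transformed by: move the last 3 characters to the front (rotate right by 3), then keep one character in every 3, starting at position 3 (positions 3rd, 6th, 9th, ...).
Working it through for "gimmick": intermediate "ickgimm", final "km".
(Check on "ksrolysiw": → "siwksroly" → "wry" ✓)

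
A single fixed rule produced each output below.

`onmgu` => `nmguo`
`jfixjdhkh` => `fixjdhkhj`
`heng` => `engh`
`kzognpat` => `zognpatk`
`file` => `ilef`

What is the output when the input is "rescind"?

The transformation: move the first character to the end.
For "rescind" the result is "escindr".

escindr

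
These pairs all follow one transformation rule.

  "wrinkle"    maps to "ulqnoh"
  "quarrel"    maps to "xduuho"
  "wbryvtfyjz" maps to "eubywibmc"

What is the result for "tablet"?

The pattern: shift every letter 3 places forward in the alphabet (wrapping around), then delete the first character.
Applying both steps to "tablet": "wdeohw", then "deohw".
(Check on "quarrel": → "txduuho" → "xduuho" ✓)

deohw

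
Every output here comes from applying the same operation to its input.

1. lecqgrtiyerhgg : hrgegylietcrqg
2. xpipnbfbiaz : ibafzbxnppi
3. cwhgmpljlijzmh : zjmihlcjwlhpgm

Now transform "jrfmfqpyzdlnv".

ldnzvyjprqffm

The transformation: move the last 3 characters to the front (rotate right by 3), then take characters alternately from the front and the back (1st, last, 2nd, 2nd-last, ...).
For "jrfmfqpyzdlnv" the result is "ldnzvyjprqffm".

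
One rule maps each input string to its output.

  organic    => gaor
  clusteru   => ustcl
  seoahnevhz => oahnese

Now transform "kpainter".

The transformation: delete the last 3 characters, then move the first 2 characters to the end (rotate left by 2).
Applying both steps to "kpainter": "kpain", then "ainkp".

ainkp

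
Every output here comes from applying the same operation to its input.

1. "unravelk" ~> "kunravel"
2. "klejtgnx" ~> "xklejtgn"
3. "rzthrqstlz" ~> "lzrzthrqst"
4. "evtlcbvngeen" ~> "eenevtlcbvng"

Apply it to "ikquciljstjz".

The pattern: swap the front and back halves of the string, then move the first 3 characters to the end (rotate left by 3).
Starting from "ikquciljstjz": after the first operation, "ljstjzikquci"; after the second, "tjzikquciljs".
(Check on "evtlcbvngeen": → "vngeenevtlcb" → "eenevtlcbvng" ✓)

tjzikquciljs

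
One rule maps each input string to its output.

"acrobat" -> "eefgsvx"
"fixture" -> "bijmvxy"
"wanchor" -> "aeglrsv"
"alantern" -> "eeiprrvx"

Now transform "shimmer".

Each output is the input with this applied: shift every letter 4 places forward in the alphabet (wrapping around), then sort the characters into alphabetical order.
For "shimmer", step one produces "wlmqqiv"; step two turns that into "ilmqqvw".

ilmqqvw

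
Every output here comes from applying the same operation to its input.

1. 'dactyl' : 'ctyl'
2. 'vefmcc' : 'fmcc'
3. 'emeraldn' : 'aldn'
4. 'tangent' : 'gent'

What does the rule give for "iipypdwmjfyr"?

jfyr

The rule is to keep only the last 4 characters.
Applying that to "iipypdwmjfyr" gives "jfyr".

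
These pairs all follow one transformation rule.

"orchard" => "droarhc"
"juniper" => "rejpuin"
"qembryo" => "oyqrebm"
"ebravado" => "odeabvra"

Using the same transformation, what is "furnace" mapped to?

ecfaunr

Rule — move the last character to the front, then take characters alternately from the front and the back (1st, last, 2nd, 2nd-last, ...).
"furnace" → "efurnac" → "ecfaunr".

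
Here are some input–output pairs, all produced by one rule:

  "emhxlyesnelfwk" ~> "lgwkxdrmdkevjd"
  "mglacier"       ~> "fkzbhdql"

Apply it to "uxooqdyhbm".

The pattern: move the first character to the end, then shift every letter 1 place backward in the alphabet (wrapping around).
For "uxooqdyhbm", step one produces "xooqdyhbmu"; step two turns that into "wnnpcxgalt".

wnnpcxgalt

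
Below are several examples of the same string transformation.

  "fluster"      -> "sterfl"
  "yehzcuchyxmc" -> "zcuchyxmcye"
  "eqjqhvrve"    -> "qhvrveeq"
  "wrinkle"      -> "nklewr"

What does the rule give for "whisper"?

The pattern: move the first 3 characters to the end (rotate left by 3), then delete the last character.
Working it through for "whisper": intermediate "sperwhi", final "sperwh".

sperwh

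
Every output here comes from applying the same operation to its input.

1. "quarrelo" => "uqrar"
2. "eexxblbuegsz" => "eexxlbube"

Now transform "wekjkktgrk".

ewjkkkt

The rule is to delete the last 3 characters, then swap each adjacent pair of characters (1↔2, 3↔4, ...).
Working it through for "wekjkktgrk": intermediate "wekjkkt", final "ewjkkkt".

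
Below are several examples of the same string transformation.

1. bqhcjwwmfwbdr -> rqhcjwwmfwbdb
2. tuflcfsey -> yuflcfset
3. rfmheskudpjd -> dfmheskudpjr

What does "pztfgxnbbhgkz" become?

In each case the input is transformed by: swap the first and last characters.
Applying that to "pztfgxnbbhgkz" gives "zztfgxnbbhgkp".

zztfgxnbbhgkp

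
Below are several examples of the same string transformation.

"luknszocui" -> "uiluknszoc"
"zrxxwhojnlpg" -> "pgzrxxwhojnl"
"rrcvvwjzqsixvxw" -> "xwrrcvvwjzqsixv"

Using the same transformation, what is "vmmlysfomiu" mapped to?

Looking at the pairs, the operation is to move the last 2 characters to the front (rotate right by 2).
So "vmmlysfomiu" becomes "iuvmmlysfom".

iuvmmlysfom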